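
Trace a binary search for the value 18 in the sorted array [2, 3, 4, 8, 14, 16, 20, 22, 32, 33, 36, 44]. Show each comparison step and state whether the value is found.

Binary search for 18 in [2, 3, 4, 8, 14, 16, 20, 22, 32, 33, 36, 44]:

lo=0, hi=11, mid=5, arr[mid]=16 -> 16 < 18, search right half
lo=6, hi=11, mid=8, arr[mid]=32 -> 32 > 18, search left half
lo=6, hi=7, mid=6, arr[mid]=20 -> 20 > 18, search left half
lo=6 > hi=5, target 18 not found

Binary search determines that 18 is not in the array after 3 comparisons. The search space was exhausted without finding the target.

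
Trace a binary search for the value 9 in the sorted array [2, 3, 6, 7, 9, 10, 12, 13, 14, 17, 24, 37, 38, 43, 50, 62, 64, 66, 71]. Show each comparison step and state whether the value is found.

Binary search for 9 in [2, 3, 6, 7, 9, 10, 12, 13, 14, 17, 24, 37, 38, 43, 50, 62, 64, 66, 71]:

lo=0, hi=18, mid=9, arr[mid]=17 -> 17 > 9, search left half
lo=0, hi=8, mid=4, arr[mid]=9 -> Found target at index 4!

Binary search finds 9 at index 4 after 2 comparisons. The search repeatedly halves the search space by comparing with the middle element.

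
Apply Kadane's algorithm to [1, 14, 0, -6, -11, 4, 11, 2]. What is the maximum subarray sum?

Using Kadane's algorithm on [1, 14, 0, -6, -11, 4, 11, 2]:

Scanning through the array:
Position 1 (value 14): max_ending_here = 15, max_so_far = 15
Position 2 (value 0): max_ending_here = 15, max_so_far = 15
Position 3 (value -6): max_ending_here = 9, max_so_far = 15
Position 4 (value -11): max_ending_here = -2, max_so_far = 15
Position 5 (value 4): max_ending_here = 4, max_so_far = 15
Position 6 (value 11): max_ending_here = 15, max_so_far = 15
Position 7 (value 2): max_ending_here = 17, max_so_far = 17

Maximum subarray: [4, 11, 2]
Maximum sum: 17

The maximum subarray is [4, 11, 2] with sum 17. This subarray runs from index 5 to index 7.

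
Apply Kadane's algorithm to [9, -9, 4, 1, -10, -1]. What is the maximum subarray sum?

Using Kadane's algorithm on [9, -9, 4, 1, -10, -1]:

Scanning through the array:
Position 1 (value -9): max_ending_here = 0, max_so_far = 9
Position 2 (value 4): max_ending_here = 4, max_so_far = 9
Position 3 (value 1): max_ending_here = 5, max_so_far = 9
Position 4 (value -10): max_ending_here = -5, max_so_far = 9
Position 5 (value -1): max_ending_here = -1, max_so_far = 9

Maximum subarray: [9]
Maximum sum: 9

The maximum subarray is [9] with sum 9. This subarray runs from index 0 to index 0.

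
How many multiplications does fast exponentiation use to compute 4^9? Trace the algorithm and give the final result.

Computing 4^9 by squaring (build up from 4^1; each line after the first costs one multiplication):

4^1 = 4
4^2 = (4^1)^2 = 4^2 = 16
4^4 = (4^2)^2 = 16^2 = 256
4^8 = (4^4)^2 = 256^2 = 65536
4^9 = 4 * 4^8 = 4 * 65536 = 262144

Result: 262144
Multiplications needed: 4 (4 lines after 4^1)

4^9 = 262144. Using exponentiation by squaring, this requires 4 multiplications. The key idea: if the exponent is even, square the half-power; if odd, multiply by the base once.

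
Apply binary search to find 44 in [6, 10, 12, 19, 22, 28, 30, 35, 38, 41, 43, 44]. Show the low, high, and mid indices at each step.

Binary search for 44 in [6, 10, 12, 19, 22, 28, 30, 35, 38, 41, 43, 44]:

lo=0, hi=11, mid=5, arr[mid]=28 -> 28 < 44, search right half
lo=6, hi=11, mid=8, arr[mid]=38 -> 38 < 44, search right half
lo=9, hi=11, mid=10, arr[mid]=43 -> 43 < 44, search right half
lo=11, hi=11, mid=11, arr[mid]=44 -> Found target at index 11!

Binary search finds 44 at index 11 after 4 comparisons. The search repeatedly halves the search space by comparing with the middle element.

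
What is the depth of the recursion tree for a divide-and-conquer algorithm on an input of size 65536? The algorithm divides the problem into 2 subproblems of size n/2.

For divide and conquer with division factor 2:

Problem sizes at each level:
Level 0: 65536
Level 1: 32768
Level 2: 16384
Level 3: 8192
Level 4: 4096
Level 5: 2048
Level 6: 1024
Level 7: 512
Level 8: 256
Level 9: 128
Level 10: 64
Level 11: 32
Level 12: 16
Level 13: 8
Level 14: 4
Level 15: 2
Level 16: 1

The root is level 0 and the size-1 base case is level 16 (the tree spans levels 0 through 16, i.e. 17 levels counting the root), so the depth is the number of divisions: log_2(65536) = 16

The recursion tree depth is log_2(65536) = 16. At each level, the problem size is divided by 2, so it takes 16 divisions to reduce to a base case of size 1. The algorithm makes 2 recursive calls at each level.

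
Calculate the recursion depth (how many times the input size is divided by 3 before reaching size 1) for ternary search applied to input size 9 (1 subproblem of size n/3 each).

For divide and conquer with division factor 3:

Problem sizes at each level:
Level 0: 9
Level 1: 3
Level 2: 1

The root is level 0 and the size-1 base case is level 2 (the tree spans levels 0 through 2, i.e. 3 levels counting the root), so the depth is the number of divisions: log_3(9) = 2

The recursion tree depth is log_3(9) = 2. At each level, the problem size is divided by 3, so it takes 2 divisions to reduce to a base case of size 1. The algorithm makes 1 recursive call at each level.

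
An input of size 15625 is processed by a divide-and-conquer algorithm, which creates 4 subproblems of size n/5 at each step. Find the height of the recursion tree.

For divide and conquer with division factor 5:

Problem sizes at each level:
Level 0: 15625
Level 1: 3125
Level 2: 625
Level 3: 125
Level 4: 25
Level 5: 5
Level 6: 1

The root is level 0 and the size-1 base case is level 6 (the tree spans levels 0 through 6, i.e. 7 levels counting the root), so the depth is the number of divisions: log_5(15625) = 6

The recursion tree depth is log_5(15625) = 6. At each level, the problem size is divided by 5, so it takes 6 divisions to reduce to a base case of size 1. The algorithm makes 4 recursive calls at each level.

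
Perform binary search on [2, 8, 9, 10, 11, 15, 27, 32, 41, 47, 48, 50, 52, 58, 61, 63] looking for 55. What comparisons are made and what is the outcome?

Binary search for 55 in [2, 8, 9, 10, 11, 15, 27, 32, 41, 47, 48, 50, 52, 58, 61, 63]:

lo=0, hi=15, mid=7, arr[mid]=32 -> 32 < 55, search right half
lo=8, hi=15, mid=11, arr[mid]=50 -> 50 < 55, search right half
lo=12, hi=15, mid=13, arr[mid]=58 -> 58 > 55, search left half
lo=12, hi=12, mid=12, arr[mid]=52 -> 52 < 55, search right half
lo=13 > hi=12, target 55 not found

Binary search determines that 55 is not in the array after 4 comparisons. The search space was exhausted without finding the target.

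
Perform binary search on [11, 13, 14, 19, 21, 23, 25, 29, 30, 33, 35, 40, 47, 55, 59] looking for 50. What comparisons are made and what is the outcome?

Binary search for 50 in [11, 13, 14, 19, 21, 23, 25, 29, 30, 33, 35, 40, 47, 55, 59]:

lo=0, hi=14, mid=7, arr[mid]=29 -> 29 < 50, search right half
lo=8, hi=14, mid=11, arr[mid]=40 -> 40 < 50, search right half
lo=12, hi=14, mid=13, arr[mid]=55 -> 55 > 50, search left half
lo=12, hi=12, mid=12, arr[mid]=47 -> 47 < 50, search right half
lo=13 > hi=12, target 50 not found

Binary search determines that 50 is not in the array after 4 comparisons. The search space was exhausted without finding the target.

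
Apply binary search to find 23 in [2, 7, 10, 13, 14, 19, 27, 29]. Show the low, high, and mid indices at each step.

Binary search for 23 in [2, 7, 10, 13, 14, 19, 27, 29]:

lo=0, hi=7, mid=3, arr[mid]=13 -> 13 < 23, search right half
lo=4, hi=7, mid=5, arr[mid]=19 -> 19 < 23, search right half
lo=6, hi=7, mid=6, arr[mid]=27 -> 27 > 23, search left half
lo=6 > hi=5, target 23 not found

Binary search determines that 23 is not in the array after 3 comparisons. The search space was exhausted without finding the target.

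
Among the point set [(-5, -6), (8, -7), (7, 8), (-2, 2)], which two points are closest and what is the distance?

Computing all pairwise distances among 4 points:

d((-5, -6), (8, -7)) = 13.0384
d((-5, -6), (7, 8)) = 18.4391
d((-5, -6), (-2, 2)) = 8.544 <-- minimum
d((8, -7), (7, 8)) = 15.0333
d((8, -7), (-2, 2)) = 13.4536
d((7, 8), (-2, 2)) = 10.8167

Closest pair: (-5, -6) and (-2, 2) with distance 8.544

The closest pair is (-5, -6) and (-2, 2) with Euclidean distance 8.544. For 4 points, brute-force pairwise comparison is shown above. For large n, the divide-and-conquer algorithm (sort by x, recurse on halves, check the dividing strip) achieves O(n log n).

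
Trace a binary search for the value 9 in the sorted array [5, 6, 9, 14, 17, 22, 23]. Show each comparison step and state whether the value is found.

Binary search for 9 in [5, 6, 9, 14, 17, 22, 23]:

lo=0, hi=6, mid=3, arr[mid]=14 -> 14 > 9, search left half
lo=0, hi=2, mid=1, arr[mid]=6 -> 6 < 9, search right half
lo=2, hi=2, mid=2, arr[mid]=9 -> Found target at index 2!

Binary search finds 9 at index 2 after 3 comparisons. The search repeatedly halves the search space by comparing with the middle element.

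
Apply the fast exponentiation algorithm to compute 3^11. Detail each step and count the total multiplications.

Computing 3^11 by squaring (build up from 3^1; each line after the first costs one multiplication):

3^1 = 3
3^2 = (3^1)^2 = 3^2 = 9
3^4 = (3^2)^2 = 9^2 = 81
3^5 = 3 * 3^4 = 3 * 81 = 243
3^10 = (3^5)^2 = 243^2 = 59049
3^11 = 3 * 3^10 = 3 * 59049 = 177147

Result: 177147
Multiplications needed: 5 (5 lines after 3^1)

3^11 = 177147. Using exponentiation by squaring, this requires 5 multiplications. The key idea: if the exponent is even, square the half-power; if odd, multiply by the base once.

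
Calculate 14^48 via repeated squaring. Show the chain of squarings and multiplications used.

Computing 14^48 by squaring (build up from 14^1; each line after the first costs one multiplication):

14^1 = 14
14^2 = (14^1)^2 = 14^2 = 196
14^3 = 14 * 14^2 = 14 * 196 = 2744
14^6 = (14^3)^2 = 2744^2 = 7529536
14^12 = (14^6)^2 = 7529536^2 = 56693912375296
14^24 = (14^12)^2 = 56693912375296^2 = 3214199700417740936751087616
14^48 = (14^24)^2 = 3214199700417740936751087616^2 = 10331079714165495587340637070279506584015829758908563456

Result: 10331079714165495587340637070279506584015829758908563456
Multiplications needed: 6 (6 lines after 14^1)

14^48 = 10331079714165495587340637070279506584015829758908563456. Using exponentiation by squaring, this requires 6 multiplications. The key idea: if the exponent is even, square the half-power; if odd, multiply by the base once.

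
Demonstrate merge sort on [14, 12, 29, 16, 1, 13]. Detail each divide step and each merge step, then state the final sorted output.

Merge sort trace:

Split: [14, 12, 29, 16, 1, 13] -> [14, 12, 29] and [16, 1, 13]
  Split: [14, 12, 29] -> [14] and [12, 29]
    Split: [12, 29] -> [12] and [29]
    Merge: [12] + [29] -> [12, 29]
  Merge: [14] + [12, 29] -> [12, 14, 29]
  Split: [16, 1, 13] -> [16] and [1, 13]
    Split: [1, 13] -> [1] and [13]
    Merge: [1] + [13] -> [1, 13]
  Merge: [16] + [1, 13] -> [1, 13, 16]
Merge: [12, 14, 29] + [1, 13, 16] -> [1, 12, 13, 14, 16, 29]

Final sorted array: [1, 12, 13, 14, 16, 29]

The merge sort proceeds by recursively splitting the array and merging sorted halves.
After all merges, the sorted array is [1, 12, 13, 14, 16, 29].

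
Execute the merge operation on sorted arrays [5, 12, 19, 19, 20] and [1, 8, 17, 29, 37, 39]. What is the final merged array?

Merging process:

Compare 5 vs 1: take 1 from right. Merged: [1]
Compare 5 vs 8: take 5 from left. Merged: [1, 5]
Compare 12 vs 8: take 8 from right. Merged: [1, 5, 8]
Compare 12 vs 17: take 12 from left. Merged: [1, 5, 8, 12]
Compare 19 vs 17: take 17 from right. Merged: [1, 5, 8, 12, 17]
Compare 19 vs 29: take 19 from left. Merged: [1, 5, 8, 12, 17, 19]
Compare 19 vs 29: take 19 from left. Merged: [1, 5, 8, 12, 17, 19, 19]
Compare 20 vs 29: take 20 from left. Merged: [1, 5, 8, 12, 17, 19, 19, 20]
Append remaining from right: [29, 37, 39]. Merged: [1, 5, 8, 12, 17, 19, 19, 20, 29, 37, 39]

Final merged array: [1, 5, 8, 12, 17, 19, 19, 20, 29, 37, 39]
Total comparisons: 8

The merged array is [1, 5, 8, 12, 17, 19, 19, 20, 29, 37, 39], requiring 8 comparisons. The merge step runs in O(n) time where n is the total number of elements.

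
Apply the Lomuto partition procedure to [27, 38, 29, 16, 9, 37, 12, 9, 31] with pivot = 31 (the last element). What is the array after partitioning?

Lomuto partition with pivot = 31:

Initial array: [27, 38, 29, 16, 9, 37, 12, 9, 31]

arr[0]=27 <= 31: swap with position 0, array becomes [27, 38, 29, 16, 9, 37, 12, 9, 31]
arr[1]=38 > 31: no swap
arr[2]=29 <= 31: swap with position 1, array becomes [27, 29, 38, 16, 9, 37, 12, 9, 31]
arr[3]=16 <= 31: swap with position 2, array becomes [27, 29, 16, 38, 9, 37, 12, 9, 31]
arr[4]=9 <= 31: swap with position 3, array becomes [27, 29, 16, 9, 38, 37, 12, 9, 31]
arr[5]=37 > 31: no swap
arr[6]=12 <= 31: swap with position 4, array becomes [27, 29, 16, 9, 12, 37, 38, 9, 31]
arr[7]=9 <= 31: swap with position 5, array becomes [27, 29, 16, 9, 12, 9, 38, 37, 31]

Place pivot at position 6: [27, 29, 16, 9, 12, 9, 31, 37, 38]
Pivot position: 6

After partitioning with pivot 31, the array becomes [27, 29, 16, 9, 12, 9, 31, 37, 38]. The pivot is placed at index 6. All elements to the left of the pivot are <= 31, and all elements to the right are > 31.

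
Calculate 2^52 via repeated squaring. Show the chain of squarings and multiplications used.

Computing 2^52 by squaring (build up from 2^1; each line after the first costs one multiplication):

2^1 = 2
2^2 = (2^1)^2 = 2^2 = 4
2^3 = 2 * 2^2 = 2 * 4 = 8
2^6 = (2^3)^2 = 8^2 = 64
2^12 = (2^6)^2 = 64^2 = 4096
2^13 = 2 * 2^12 = 2 * 4096 = 8192
2^26 = (2^13)^2 = 8192^2 = 67108864
2^52 = (2^26)^2 = 67108864^2 = 4503599627370496

Result: 4503599627370496
Multiplications needed: 7 (7 lines after 2^1)

2^52 = 4503599627370496. Using exponentiation by squaring, this requires 7 multiplications. The key idea: if the exponent is even, square the half-power; if odd, multiply by the base once.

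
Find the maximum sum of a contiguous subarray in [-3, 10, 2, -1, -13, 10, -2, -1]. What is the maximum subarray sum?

Using Kadane's algorithm on [-3, 10, 2, -1, -13, 10, -2, -1]:

Scanning through the array:
Position 1 (value 10): max_ending_here = 10, max_so_far = 10
Position 2 (value 2): max_ending_here = 12, max_so_far = 12
Position 3 (value -1): max_ending_here = 11, max_so_far = 12
Position 4 (value -13): max_ending_here = -2, max_so_far = 12
Position 5 (value 10): max_ending_here = 10, max_so_far = 12
Position 6 (value -2): max_ending_here = 8, max_so_far = 12
Position 7 (value -1): max_ending_here = 7, max_so_far = 12

Maximum subarray: [10, 2]
Maximum sum: 12

The maximum subarray is [10, 2] with sum 12. This subarray runs from index 1 to index 2.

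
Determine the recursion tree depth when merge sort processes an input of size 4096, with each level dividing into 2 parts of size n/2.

For divide and conquer with division factor 2:

Problem sizes at each level:
Level 0: 4096
Level 1: 2048
Level 2: 1024
Level 3: 512
Level 4: 256
Level 5: 128
Level 6: 64
Level 7: 32
Level 8: 16
Level 9: 8
Level 10: 4
Level 11: 2
Level 12: 1

The root is level 0 and the size-1 base case is level 12 (the tree spans levels 0 through 12, i.e. 13 levels counting the root), so the depth is the number of divisions: log_2(4096) = 12

The recursion tree depth is log_2(4096) = 12. At each level, the problem size is divided by 2, so it takes 12 divisions to reduce to a base case of size 1. The algorithm makes 2 recursive calls at each level.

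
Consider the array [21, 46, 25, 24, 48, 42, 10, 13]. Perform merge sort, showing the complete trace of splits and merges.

Merge sort trace:

Split: [21, 46, 25, 24, 48, 42, 10, 13] -> [21, 46, 25, 24] and [48, 42, 10, 13]
  Split: [21, 46, 25, 24] -> [21, 46] and [25, 24]
    Split: [21, 46] -> [21] and [46]
    Merge: [21] + [46] -> [21, 46]
    Split: [25, 24] -> [25] and [24]
    Merge: [25] + [24] -> [24, 25]
  Merge: [21, 46] + [24, 25] -> [21, 24, 25, 46]
  Split: [48, 42, 10, 13] -> [48, 42] and [10, 13]
    Split: [48, 42] -> [48] and [42]
    Merge: [48] + [42] -> [42, 48]
    Split: [10, 13] -> [10] and [13]
    Merge: [10] + [13] -> [10, 13]
  Merge: [42, 48] + [10, 13] -> [10, 13, 42, 48]
Merge: [21, 24, 25, 46] + [10, 13, 42, 48] -> [10, 13, 21, 24, 25, 42, 46, 48]

Final sorted array: [10, 13, 21, 24, 25, 42, 46, 48]

The merge sort proceeds by recursively splitting the array and merging sorted halves.
After all merges, the sorted array is [10, 13, 21, 24, 25, 42, 46, 48].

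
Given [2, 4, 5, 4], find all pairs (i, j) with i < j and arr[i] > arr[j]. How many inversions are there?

Finding inversions in [2, 4, 5, 4]:

(2, 3): arr[2]=5 > arr[3]=4

Total inversions: 1

The array has 1 inversion(s): (2,3). Each pair (i,j) satisfies i < j and arr[i] > arr[j].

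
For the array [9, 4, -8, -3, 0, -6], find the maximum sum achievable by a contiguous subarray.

Using Kadane's algorithm on [9, 4, -8, -3, 0, -6]:

Scanning through the array:
Position 1 (value 4): max_ending_here = 13, max_so_far = 13
Position 2 (value -8): max_ending_here = 5, max_so_far = 13
Position 3 (value -3): max_ending_here = 2, max_so_far = 13
Position 4 (value 0): max_ending_here = 2, max_so_far = 13
Position 5 (value -6): max_ending_here = -4, max_so_far = 13

Maximum subarray: [9, 4]
Maximum sum: 13

The maximum subarray is [9, 4] with sum 13. This subarray runs from index 0 to index 1.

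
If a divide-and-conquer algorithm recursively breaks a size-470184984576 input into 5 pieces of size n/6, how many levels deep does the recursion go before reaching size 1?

For divide and conquer with division factor 6:

Problem sizes at each level:
Level 0: 470184984576
Level 1: 78364164096
Level 2: 13060694016
Level 3: 2176782336
Level 4: 362797056
Level 5: 60466176
Level 6: 10077696
Level 7: 1679616
Level 8: 279936
Level 9: 46656
Level 10: 7776
Level 11: 1296
Level 12: 216
Level 13: 36
Level 14: 6
Level 15: 1

The root is level 0 and the size-1 base case is level 15 (the tree spans levels 0 through 15, i.e. 16 levels counting the root), so the depth is the number of divisions: log_6(470184984576) = 15

The recursion tree depth is log_6(470184984576) = 15. At each level, the problem size is divided by 6, so it takes 15 divisions to reduce to a base case of size 1. The algorithm makes 5 recursive calls at each level.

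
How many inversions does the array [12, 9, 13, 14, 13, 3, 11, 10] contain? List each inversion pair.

Finding inversions in [12, 9, 13, 14, 13, 3, 11, 10]:

(0, 1): arr[0]=12 > arr[1]=9
(0, 5): arr[0]=12 > arr[5]=3
(0, 6): arr[0]=12 > arr[6]=11
(0, 7): arr[0]=12 > arr[7]=10
(1, 5): arr[1]=9 > arr[5]=3
(2, 5): arr[2]=13 > arr[5]=3
(2, 6): arr[2]=13 > arr[6]=11
(2, 7): arr[2]=13 > arr[7]=10
(3, 4): arr[3]=14 > arr[4]=13
(3, 5): arr[3]=14 > arr[5]=3
(3, 6): arr[3]=14 > arr[6]=11
(3, 7): arr[3]=14 > arr[7]=10
(4, 5): arr[4]=13 > arr[5]=3
(4, 6): arr[4]=13 > arr[6]=11
(4, 7): arr[4]=13 > arr[7]=10
(6, 7): arr[6]=11 > arr[7]=10

Total inversions: 16

The array has 16 inversion(s): (0,1), (0,5), (0,6), (0,7), (1,5), (2,5), (2,6), (2,7), (3,4), (3,5), (3,6), (3,7), (4,5), (4,6), (4,7), (6,7). Each pair (i,j) satisfies i < j and arr[i] > arr[j].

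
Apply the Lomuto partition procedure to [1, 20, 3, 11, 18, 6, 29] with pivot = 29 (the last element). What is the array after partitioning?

Lomuto partition with pivot = 29:

Initial array: [1, 20, 3, 11, 18, 6, 29]

arr[0]=1 <= 29: swap with position 0, array becomes [1, 20, 3, 11, 18, 6, 29]
arr[1]=20 <= 29: swap with position 1, array becomes [1, 20, 3, 11, 18, 6, 29]
arr[2]=3 <= 29: swap with position 2, array becomes [1, 20, 3, 11, 18, 6, 29]
arr[3]=11 <= 29: swap with position 3, array becomes [1, 20, 3, 11, 18, 6, 29]
arr[4]=18 <= 29: swap with position 4, array becomes [1, 20, 3, 11, 18, 6, 29]
arr[5]=6 <= 29: swap with position 5, array becomes [1, 20, 3, 11, 18, 6, 29]

Place pivot at position 6: [1, 20, 3, 11, 18, 6, 29]
Pivot position: 6

After partitioning with pivot 29, the array becomes [1, 20, 3, 11, 18, 6, 29]. The pivot is placed at index 6. All elements to the left of the pivot are <= 29, and all elements to the right are > 29.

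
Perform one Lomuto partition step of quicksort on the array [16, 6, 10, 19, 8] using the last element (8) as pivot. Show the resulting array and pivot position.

Lomuto partition with pivot = 8:

Initial array: [16, 6, 10, 19, 8]

arr[0]=16 > 8: no swap
arr[1]=6 <= 8: swap with position 0, array becomes [6, 16, 10, 19, 8]
arr[2]=10 > 8: no swap
arr[3]=19 > 8: no swap

Place pivot at position 1: [6, 8, 10, 19, 16]
Pivot position: 1

After partitioning with pivot 8, the array becomes [6, 8, 10, 19, 16]. The pivot is placed at index 1. All elements to the left of the pivot are <= 8, and all elements to the right are > 8.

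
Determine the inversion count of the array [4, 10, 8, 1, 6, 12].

Finding inversions in [4, 10, 8, 1, 6, 12]:

(0, 3): arr[0]=4 > arr[3]=1
(1, 2): arr[1]=10 > arr[2]=8
(1, 3): arr[1]=10 > arr[3]=1
(1, 4): arr[1]=10 > arr[4]=6
(2, 3): arr[2]=8 > arr[3]=1
(2, 4): arr[2]=8 > arr[4]=6

Total inversions: 6

The array has 6 inversion(s): (0,3), (1,2), (1,3), (1,4), (2,3), (2,4). Each pair (i,j) satisfies i < j and arr[i] > arr[j].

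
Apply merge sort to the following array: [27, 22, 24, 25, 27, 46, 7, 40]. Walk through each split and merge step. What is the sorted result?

Merge sort trace:

Split: [27, 22, 24, 25, 27, 46, 7, 40] -> [27, 22, 24, 25] and [27, 46, 7, 40]
  Split: [27, 22, 24, 25] -> [27, 22] and [24, 25]
    Split: [27, 22] -> [27] and [22]
    Merge: [27] + [22] -> [22, 27]
    Split: [24, 25] -> [24] and [25]
    Merge: [24] + [25] -> [24, 25]
  Merge: [22, 27] + [24, 25] -> [22, 24, 25, 27]
  Split: [27, 46, 7, 40] -> [27, 46] and [7, 40]
    Split: [27, 46] -> [27] and [46]
    Merge: [27] + [46] -> [27, 46]
    Split: [7, 40] -> [7] and [40]
    Merge: [7] + [40] -> [7, 40]
  Merge: [27, 46] + [7, 40] -> [7, 27, 40, 46]
Merge: [22, 24, 25, 27] + [7, 27, 40, 46] -> [7, 22, 24, 25, 27, 27, 40, 46]

Final sorted array: [7, 22, 24, 25, 27, 27, 40, 46]

The merge sort proceeds by recursively splitting the array and merging sorted halves.
After all merges, the sorted array is [7, 22, 24, 25, 27, 27, 40, 46].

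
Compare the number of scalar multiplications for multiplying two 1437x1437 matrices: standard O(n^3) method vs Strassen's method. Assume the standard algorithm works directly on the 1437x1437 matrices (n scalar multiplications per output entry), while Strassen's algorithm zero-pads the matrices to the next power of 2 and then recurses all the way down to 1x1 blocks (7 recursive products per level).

Matrix multiplication for 1437x1437 matrices:

Strassen's algorithm requires power-of-2 dimensions. Pad 1437x1437 to 2048x2048 (next power of 2).

Standard algorithm: 1437^3 = 2967360453 multiplications
Strassen's algorithm: 7^(log2(2048)) = 7^11 = 1977326743 multiplications
Savings: 2967360453 - 1977326743 = 990033710 multiplications

Standard: 2967360453 multiplications (1437^3). Strassen: 1977326743 multiplications (7^11, after padding to 2048x2048). Strassen reduces 8 recursive multiplications to 7 at each level.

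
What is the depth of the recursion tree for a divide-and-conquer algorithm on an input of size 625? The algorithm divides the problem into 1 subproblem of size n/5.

For divide and conquer with division factor 5:

Problem sizes at each level:
Level 0: 625
Level 1: 125
Level 2: 25
Level 3: 5
Level 4: 1

The root is level 0 and the size-1 base case is level 4 (the tree spans levels 0 through 4, i.e. 5 levels counting the root), so the depth is the number of divisions: log_5(625) = 4

The recursion tree depth is log_5(625) = 4. At each level, the problem size is divided by 5, so it takes 4 divisions to reduce to a base case of size 1. The algorithm makes 1 recursive call at each level.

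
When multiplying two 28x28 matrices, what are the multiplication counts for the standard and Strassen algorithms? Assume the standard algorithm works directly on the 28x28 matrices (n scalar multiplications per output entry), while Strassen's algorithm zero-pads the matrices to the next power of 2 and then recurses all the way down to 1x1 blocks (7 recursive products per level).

Matrix multiplication for 28x28 matrices:

Strassen's algorithm requires power-of-2 dimensions. Pad 28x28 to 32x32 (next power of 2).

Standard algorithm: 28^3 = 21952 multiplications
Strassen's algorithm: 7^(log2(32)) = 7^5 = 16807 multiplications
Savings: 21952 - 16807 = 5145 multiplications

Standard: 21952 multiplications (28^3). Strassen: 16807 multiplications (7^5, after padding to 32x32). Strassen reduces 8 recursive multiplications to 7 at each level.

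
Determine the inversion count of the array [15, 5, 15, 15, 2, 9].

Finding inversions in [15, 5, 15, 15, 2, 9]:

(0, 1): arr[0]=15 > arr[1]=5
(0, 4): arr[0]=15 > arr[4]=2
(0, 5): arr[0]=15 > arr[5]=9
(1, 4): arr[1]=5 > arr[4]=2
(2, 4): arr[2]=15 > arr[4]=2
(2, 5): arr[2]=15 > arr[5]=9
(3, 4): arr[3]=15 > arr[4]=2
(3, 5): arr[3]=15 > arr[5]=9

Total inversions: 8

The array has 8 inversion(s): (0,1), (0,4), (0,5), (1,4), (2,4), (2,5), (3,4), (3,5). Each pair (i,j) satisfies i < j and arr[i] > arr[j].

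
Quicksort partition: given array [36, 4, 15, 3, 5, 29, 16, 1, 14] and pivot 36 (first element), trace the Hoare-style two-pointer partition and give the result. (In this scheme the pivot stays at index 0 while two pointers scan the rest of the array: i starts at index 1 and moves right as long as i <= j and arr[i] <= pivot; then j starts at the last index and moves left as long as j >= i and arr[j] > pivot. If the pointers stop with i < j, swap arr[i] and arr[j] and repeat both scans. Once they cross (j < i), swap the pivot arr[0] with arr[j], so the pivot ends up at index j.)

Hoare-style two-pointer partition with pivot = 36:

Initial array: [36, 4, 15, 3, 5, 29, 16, 1, 14]

Pointers start at i = 1, j = 8.
i ends at 9, j ends at 8: the pointers have crossed (j < i), so scanning stops.

Swap pivot arr[0] with arr[8] to place pivot at position 8: [14, 4, 15, 3, 5, 29, 16, 1, 36]
Pivot position: 8

After partitioning with pivot 36, the array becomes [14, 4, 15, 3, 5, 29, 16, 1, 36]. The pivot is placed at index 8. All elements to the left of the pivot are <= 36, and all elements to the right are > 36.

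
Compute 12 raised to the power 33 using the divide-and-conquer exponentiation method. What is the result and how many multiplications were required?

Computing 12^33 by squaring (build up from 12^1; each line after the first costs one multiplication):

12^1 = 12
12^2 = (12^1)^2 = 12^2 = 144
12^4 = (12^2)^2 = 144^2 = 20736
12^8 = (12^4)^2 = 20736^2 = 429981696
12^16 = (12^8)^2 = 429981696^2 = 184884258895036416
12^32 = (12^16)^2 = 184884258895036416^2 = 34182189187166852111368841966125056
12^33 = 12 * 12^32 = 12 * 34182189187166852111368841966125056 = 410186270246002225336426103593500672

Result: 410186270246002225336426103593500672
Multiplications needed: 6 (6 lines after 12^1)

12^33 = 410186270246002225336426103593500672. Using exponentiation by squaring, this requires 6 multiplications. The key idea: if the exponent is even, square the half-power; if odd, multiply by the base once.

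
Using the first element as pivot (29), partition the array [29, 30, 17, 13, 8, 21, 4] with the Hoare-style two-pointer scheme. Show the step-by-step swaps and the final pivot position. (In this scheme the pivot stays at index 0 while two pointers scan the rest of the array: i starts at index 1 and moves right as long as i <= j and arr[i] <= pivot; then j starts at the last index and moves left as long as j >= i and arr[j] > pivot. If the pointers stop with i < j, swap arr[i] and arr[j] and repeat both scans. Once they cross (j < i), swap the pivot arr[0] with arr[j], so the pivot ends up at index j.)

Hoare-style two-pointer partition with pivot = 29:

Initial array: [29, 30, 17, 13, 8, 21, 4]

Pointers start at i = 1, j = 6.
i stops at index 1 (arr[1]=30 > 29), j stops at index 6 (arr[6]=4 <= 29): swap arr[1] and arr[6], array becomes [29, 4, 17, 13, 8, 21, 30]
i ends at 6, j ends at 5: the pointers have crossed (j < i), so scanning stops.

Swap pivot arr[0] with arr[5] to place pivot at position 5: [21, 4, 17, 13, 8, 29, 30]
Pivot position: 5

After partitioning with pivot 29, the array becomes [21, 4, 17, 13, 8, 29, 30]. The pivot is placed at index 5. All elements to the left of the pivot are <= 29, and all elements to the right are > 29.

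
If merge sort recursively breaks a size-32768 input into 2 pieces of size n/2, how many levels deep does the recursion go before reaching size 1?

For divide and conquer with division factor 2:

Problem sizes at each level:
Level 0: 32768
Level 1: 16384
Level 2: 8192
Level 3: 4096
Level 4: 2048
Level 5: 1024
Level 6: 512
Level 7: 256
Level 8: 128
Level 9: 64
Level 10: 32
Level 11: 16
Level 12: 8
Level 13: 4
Level 14: 2
Level 15: 1

The root is level 0 and the size-1 base case is level 15 (the tree spans levels 0 through 15, i.e. 16 levels counting the root), so the depth is the number of divisions: log_2(32768) = 15

The recursion tree depth is log_2(32768) = 15. At each level, the problem size is divided by 2, so it takes 15 divisions to reduce to a base case of size 1. The algorithm makes 2 recursive calls at each level.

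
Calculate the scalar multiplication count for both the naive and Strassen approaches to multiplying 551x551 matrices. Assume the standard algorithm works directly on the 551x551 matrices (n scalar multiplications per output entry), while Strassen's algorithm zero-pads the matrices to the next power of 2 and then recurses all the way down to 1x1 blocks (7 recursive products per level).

Matrix multiplication for 551x551 matrices:

Strassen's algorithm requires power-of-2 dimensions. Pad 551x551 to 1024x1024 (next power of 2).

Standard algorithm: 551^3 = 167284151 multiplications
Strassen's algorithm: 7^(log2(1024)) = 7^10 = 282475249 multiplications
Difference: 167284151 - 282475249 = -115191098 (Strassen uses MORE here due to padding overhead — for small or just-over-power-of-2 n, padding can outweigh the per-level savings)

Standard: 167284151 multiplications (551^3). Strassen: 282475249 multiplications (7^10, after padding to 1024x1024). Strassen reduces 8 recursive multiplications to 7 at each level.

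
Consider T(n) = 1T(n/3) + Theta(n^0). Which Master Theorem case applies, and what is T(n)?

Master Theorem for T(n) = 1T(n/3) + O(n^0):

a = 1, b = 3, c = 0
log_b(a) = log_3(1) = 0.0000

Case 2: c = 0 = log_3(1) = 0.0000
T(n) = O(n^0 log n) = O(log n)

For T(n) = 1T(n/3) + O(n^0): log_3(1) = 0.0000. This is Case 2 of the Master Theorem (c = log_b(a), equal work at all levels), giving O(log n).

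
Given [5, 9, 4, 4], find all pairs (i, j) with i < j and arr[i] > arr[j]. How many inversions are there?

Finding inversions in [5, 9, 4, 4]:

(0, 2): arr[0]=5 > arr[2]=4
(0, 3): arr[0]=5 > arr[3]=4
(1, 2): arr[1]=9 > arr[2]=4
(1, 3): arr[1]=9 > arr[3]=4

Total inversions: 4

The array has 4 inversion(s): (0,2), (0,3), (1,2), (1,3). Each pair (i,j) satisfies i < j and arr[i] > arr[j].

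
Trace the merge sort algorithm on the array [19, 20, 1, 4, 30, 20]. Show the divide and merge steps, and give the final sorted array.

Merge sort trace:

Split: [19, 20, 1, 4, 30, 20] -> [19, 20, 1] and [4, 30, 20]
  Split: [19, 20, 1] -> [19] and [20, 1]
    Split: [20, 1] -> [20] and [1]
    Merge: [20] + [1] -> [1, 20]
  Merge: [19] + [1, 20] -> [1, 19, 20]
  Split: [4, 30, 20] -> [4] and [30, 20]
    Split: [30, 20] -> [30] and [20]
    Merge: [30] + [20] -> [20, 30]
  Merge: [4] + [20, 30] -> [4, 20, 30]
Merge: [1, 19, 20] + [4, 20, 30] -> [1, 4, 19, 20, 20, 30]

Final sorted array: [1, 4, 19, 20, 20, 30]

The merge sort proceeds by recursively splitting the array and merging sorted halves.
After all merges, the sorted array is [1, 4, 19, 20, 20, 30].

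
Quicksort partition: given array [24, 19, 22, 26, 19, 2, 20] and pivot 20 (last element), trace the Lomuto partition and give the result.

Lomuto partition with pivot = 20:

Initial array: [24, 19, 22, 26, 19, 2, 20]

arr[0]=24 > 20: no swap
arr[1]=19 <= 20: swap with position 0, array becomes [19, 24, 22, 26, 19, 2, 20]
arr[2]=22 > 20: no swap
arr[3]=26 > 20: no swap
arr[4]=19 <= 20: swap with position 1, array becomes [19, 19, 22, 26, 24, 2, 20]
arr[5]=2 <= 20: swap with position 2, array becomes [19, 19, 2, 26, 24, 22, 20]

Place pivot at position 3: [19, 19, 2, 20, 24, 22, 26]
Pivot position: 3

After partitioning with pivot 20, the array becomes [19, 19, 2, 20, 24, 22, 26]. The pivot is placed at index 3. All elements to the left of the pivot are <= 20, and all elements to the right are > 20.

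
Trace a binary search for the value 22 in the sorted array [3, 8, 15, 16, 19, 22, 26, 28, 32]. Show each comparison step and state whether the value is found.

Binary search for 22 in [3, 8, 15, 16, 19, 22, 26, 28, 32]:

lo=0, hi=8, mid=4, arr[mid]=19 -> 19 < 22, search right half
lo=5, hi=8, mid=6, arr[mid]=26 -> 26 > 22, search left half
lo=5, hi=5, mid=5, arr[mid]=22 -> Found target at index 5!

Binary search finds 22 at index 5 after 3 comparisons. The search repeatedly halves the search space by comparing with the middle element.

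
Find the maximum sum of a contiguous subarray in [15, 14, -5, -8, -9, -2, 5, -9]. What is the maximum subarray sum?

Using Kadane's algorithm on [15, 14, -5, -8, -9, -2, 5, -9]:

Scanning through the array:
Position 1 (value 14): max_ending_here = 29, max_so_far = 29
Position 2 (value -5): max_ending_here = 24, max_so_far = 29
Position 3 (value -8): max_ending_here = 16, max_so_far = 29
Position 4 (value -9): max_ending_here = 7, max_so_far = 29
Position 5 (value -2): max_ending_here = 5, max_so_far = 29
Position 6 (value 5): max_ending_here = 10, max_so_far = 29
Position 7 (value -9): max_ending_here = 1, max_so_far = 29

Maximum subarray: [15, 14]
Maximum sum: 29

The maximum subarray is [15, 14] with sum 29. This subarray runs from index 0 to index 1.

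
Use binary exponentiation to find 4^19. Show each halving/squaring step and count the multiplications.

Computing 4^19 by squaring (build up from 4^1; each line after the first costs one multiplication):

4^1 = 4
4^2 = (4^1)^2 = 4^2 = 16
4^4 = (4^2)^2 = 16^2 = 256
4^8 = (4^4)^2 = 256^2 = 65536
4^9 = 4 * 4^8 = 4 * 65536 = 262144
4^18 = (4^9)^2 = 262144^2 = 68719476736
4^19 = 4 * 4^18 = 4 * 68719476736 = 274877906944

Result: 274877906944
Multiplications needed: 6 (6 lines after 4^1)

4^19 = 274877906944. Using exponentiation by squaring, this requires 6 multiplications. The key idea: if the exponent is even, square the half-power; if odd, multiply by the base once.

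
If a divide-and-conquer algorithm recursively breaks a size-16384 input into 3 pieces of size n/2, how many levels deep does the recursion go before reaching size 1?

For divide and conquer with division factor 2:

Problem sizes at each level:
Level 0: 16384
Level 1: 8192
Level 2: 4096
Level 3: 2048
Level 4: 1024
Level 5: 512
Level 6: 256
Level 7: 128
Level 8: 64
Level 9: 32
Level 10: 16
Level 11: 8
Level 12: 4
Level 13: 2
Level 14: 1

The root is level 0 and the size-1 base case is level 14 (the tree spans levels 0 through 14, i.e. 15 levels counting the root), so the depth is the number of divisions: log_2(16384) = 14

The recursion tree depth is log_2(16384) = 14. At each level, the problem size is divided by 2, so it takes 14 divisions to reduce to a base case of size 1. The algorithm makes 3 recursive calls at each level.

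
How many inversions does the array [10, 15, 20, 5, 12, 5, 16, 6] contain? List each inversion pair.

Finding inversions in [10, 15, 20, 5, 12, 5, 16, 6]:

(0, 3): arr[0]=10 > arr[3]=5
(0, 5): arr[0]=10 > arr[5]=5
(0, 7): arr[0]=10 > arr[7]=6
(1, 3): arr[1]=15 > arr[3]=5
(1, 4): arr[1]=15 > arr[4]=12
(1, 5): arr[1]=15 > arr[5]=5
(1, 7): arr[1]=15 > arr[7]=6
(2, 3): arr[2]=20 > arr[3]=5
(2, 4): arr[2]=20 > arr[4]=12
(2, 5): arr[2]=20 > arr[5]=5
(2, 6): arr[2]=20 > arr[6]=16
(2, 7): arr[2]=20 > arr[7]=6
(4, 5): arr[4]=12 > arr[5]=5
(4, 7): arr[4]=12 > arr[7]=6
(6, 7): arr[6]=16 > arr[7]=6

Total inversions: 15

The array has 15 inversion(s): (0,3), (0,5), (0,7), (1,3), (1,4), (1,5), (1,7), (2,3), (2,4), (2,5), (2,6), (2,7), (4,5), (4,7), (6,7). Each pair (i,j) satisfies i < j and arr[i] > arr[j].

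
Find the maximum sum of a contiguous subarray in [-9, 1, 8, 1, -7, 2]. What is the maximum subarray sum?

Using Kadane's algorithm on [-9, 1, 8, 1, -7, 2]:

Scanning through the array:
Position 1 (value 1): max_ending_here = 1, max_so_far = 1
Position 2 (value 8): max_ending_here = 9, max_so_far = 9
Position 3 (value 1): max_ending_here = 10, max_so_far = 10
Position 4 (value -7): max_ending_here = 3, max_so_far = 10
Position 5 (value 2): max_ending_here = 5, max_so_far = 10

Maximum subarray: [1, 8, 1]
Maximum sum: 10

The maximum subarray is [1, 8, 1] with sum 10. This subarray runs from index 1 to index 3.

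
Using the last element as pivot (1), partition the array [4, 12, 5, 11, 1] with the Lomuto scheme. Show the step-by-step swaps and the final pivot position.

Lomuto partition with pivot = 1:

Initial array: [4, 12, 5, 11, 1]

arr[0]=4 > 1: no swap
arr[1]=12 > 1: no swap
arr[2]=5 > 1: no swap
arr[3]=11 > 1: no swap

Place pivot at position 0: [1, 12, 5, 11, 4]
Pivot position: 0

After partitioning with pivot 1, the array becomes [1, 12, 5, 11, 4]. The pivot is placed at index 0. All elements to the left of the pivot are <= 1, and all elements to the right are > 1.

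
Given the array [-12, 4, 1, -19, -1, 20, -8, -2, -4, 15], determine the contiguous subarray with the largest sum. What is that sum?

Using Kadane's algorithm on [-12, 4, 1, -19, -1, 20, -8, -2, -4, 15]:

Scanning through the array:
Position 1 (value 4): max_ending_here = 4, max_so_far = 4
Position 2 (value 1): max_ending_here = 5, max_so_far = 5
Position 3 (value -19): max_ending_here = -14, max_so_far = 5
Position 4 (value -1): max_ending_here = -1, max_so_far = 5
Position 5 (value 20): max_ending_here = 20, max_so_far = 20
Position 6 (value -8): max_ending_here = 12, max_so_far = 20
Position 7 (value -2): max_ending_here = 10, max_so_far = 20
Position 8 (value -4): max_ending_here = 6, max_so_far = 20
Position 9 (value 15): max_ending_here = 21, max_so_far = 21

Maximum subarray: [20, -8, -2, -4, 15]
Maximum sum: 21

The maximum subarray is [20, -8, -2, -4, 15] with sum 21. This subarray runs from index 5 to index 9.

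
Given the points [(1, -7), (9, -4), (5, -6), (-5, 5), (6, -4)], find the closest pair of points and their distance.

Computing all pairwise distances among 5 points:

d((1, -7), (9, -4)) = 8.544
d((1, -7), (5, -6)) = 4.1231
d((1, -7), (-5, 5)) = 13.4164
d((1, -7), (6, -4)) = 5.831
d((9, -4), (5, -6)) = 4.4721
d((9, -4), (-5, 5)) = 16.6433
d((9, -4), (6, -4)) = 3.0
d((5, -6), (-5, 5)) = 14.8661
d((5, -6), (6, -4)) = 2.2361 <-- minimum
d((-5, 5), (6, -4)) = 14.2127

Closest pair: (5, -6) and (6, -4) with distance 2.2361

The closest pair is (5, -6) and (6, -4) with Euclidean distance 2.2361. For 5 points, brute-force pairwise comparison is shown above. For large n, the divide-and-conquer algorithm (sort by x, recurse on halves, check the dividing strip) achieves O(n log n).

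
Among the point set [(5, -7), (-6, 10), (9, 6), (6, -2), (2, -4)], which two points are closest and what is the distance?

Computing all pairwise distances among 5 points:

d((5, -7), (-6, 10)) = 20.2485
d((5, -7), (9, 6)) = 13.6015
d((5, -7), (6, -2)) = 5.099
d((5, -7), (2, -4)) = 4.2426 <-- minimum
d((-6, 10), (9, 6)) = 15.5242
d((-6, 10), (6, -2)) = 16.9706
d((-6, 10), (2, -4)) = 16.1245
d((9, 6), (6, -2)) = 8.544
d((9, 6), (2, -4)) = 12.2066
d((6, -2), (2, -4)) = 4.4721

Closest pair: (5, -7) and (2, -4) with distance 4.2426

The closest pair is (5, -7) and (2, -4) with Euclidean distance 4.2426. For 5 points, brute-force pairwise comparison is shown above. For large n, the divide-and-conquer algorithm (sort by x, recurse on halves, check the dividing strip) achieves O(n log n).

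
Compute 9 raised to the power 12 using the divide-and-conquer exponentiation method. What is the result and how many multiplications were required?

Computing 9^12 by squaring (build up from 9^1; each line after the first costs one multiplication):

9^1 = 9
9^2 = (9^1)^2 = 9^2 = 81
9^3 = 9 * 9^2 = 9 * 81 = 729
9^6 = (9^3)^2 = 729^2 = 531441
9^12 = (9^6)^2 = 531441^2 = 282429536481

Result: 282429536481
Multiplications needed: 4 (4 lines after 9^1)

9^12 = 282429536481. Using exponentiation by squaring, this requires 4 multiplications. The key idea: if the exponent is even, square the half-power; if odd, multiply by the base once.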